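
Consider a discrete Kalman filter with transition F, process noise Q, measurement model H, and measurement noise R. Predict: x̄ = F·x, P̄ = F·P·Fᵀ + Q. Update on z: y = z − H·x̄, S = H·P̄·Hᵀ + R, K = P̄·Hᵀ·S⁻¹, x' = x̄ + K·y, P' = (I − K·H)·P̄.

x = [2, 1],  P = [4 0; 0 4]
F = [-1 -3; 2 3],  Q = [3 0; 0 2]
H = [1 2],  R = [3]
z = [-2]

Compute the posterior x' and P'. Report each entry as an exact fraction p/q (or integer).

x̄ = F·x = [-5, 7]
P̄ = F·P·Fᵀ + Q = [43 -44; -44 54]
y = z − H·x̄ = [-11]
S = H·P̄·Hᵀ + R = [86]
K = P̄·Hᵀ·S⁻¹ = [-45/86; 32/43]
x' = x̄ + K·y = [65/86, -51/43]
P' = (I − K·H)·P̄ = [1673/86 -452/43; -452/43 274/43]

x' = [65/86, -51/43]
P' = [1673/86 -452/43; -452/43 274/43]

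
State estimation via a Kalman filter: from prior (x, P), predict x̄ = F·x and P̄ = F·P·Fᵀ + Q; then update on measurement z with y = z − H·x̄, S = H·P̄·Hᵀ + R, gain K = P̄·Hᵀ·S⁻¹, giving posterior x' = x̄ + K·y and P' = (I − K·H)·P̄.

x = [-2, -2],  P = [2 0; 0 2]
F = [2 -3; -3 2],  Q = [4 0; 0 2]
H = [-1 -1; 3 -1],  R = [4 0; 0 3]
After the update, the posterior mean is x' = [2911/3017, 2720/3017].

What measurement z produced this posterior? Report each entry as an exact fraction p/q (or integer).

x̄ = F·x = [2, 2]
P̄ = F·P·Fᵀ + Q = [30 -24; -24 28]
S = H·P̄·Hᵀ + R = [14 -14; -14 445]
K = P̄·Hᵀ·S⁻¹ = [-537/3017 108/431; -1590/3017 -104/431]
x' − x̄ = [-3123/3017, -3314/3017] = K·y
y = (KᵀK)⁻¹·Kᵀ·(x' − x̄) = [3, -2]
z = y + H·x̄ = [3, -2] + [-4, 4] = [-1, 2]

z = [-1, 2]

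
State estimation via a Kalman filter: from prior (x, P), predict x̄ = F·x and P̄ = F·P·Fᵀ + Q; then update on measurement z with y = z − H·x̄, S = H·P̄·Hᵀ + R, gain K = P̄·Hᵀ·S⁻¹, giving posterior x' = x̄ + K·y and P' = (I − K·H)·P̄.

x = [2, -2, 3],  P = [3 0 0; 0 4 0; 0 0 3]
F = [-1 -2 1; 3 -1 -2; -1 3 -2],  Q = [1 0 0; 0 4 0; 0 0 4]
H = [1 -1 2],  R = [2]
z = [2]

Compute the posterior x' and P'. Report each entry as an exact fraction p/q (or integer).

x̄ = F·x = [5, 2, -14]
P̄ = F·P·Fᵀ + Q = [23 -7 -27; -7 47 -9; -27 -9 55]
y = z − H·x̄ = [27]
S = H·P̄·Hᵀ + R = [234]
K = P̄·Hᵀ·S⁻¹ = [-4/39; -4/13; 46/117]
x' = x̄ + K·y = [29/13, -82/13, -44/13]
P' = (I − K·H)·P̄ = [267/13 -187/13 -685/39; -187/13 323/13 251/13; -685/39 251/13 2203/117]

x' = [29/13, -82/13, -44/13]
P' = [267/13 -187/13 -685/39; -187/13 323/13 251/13; -685/39 251/13 2203/117]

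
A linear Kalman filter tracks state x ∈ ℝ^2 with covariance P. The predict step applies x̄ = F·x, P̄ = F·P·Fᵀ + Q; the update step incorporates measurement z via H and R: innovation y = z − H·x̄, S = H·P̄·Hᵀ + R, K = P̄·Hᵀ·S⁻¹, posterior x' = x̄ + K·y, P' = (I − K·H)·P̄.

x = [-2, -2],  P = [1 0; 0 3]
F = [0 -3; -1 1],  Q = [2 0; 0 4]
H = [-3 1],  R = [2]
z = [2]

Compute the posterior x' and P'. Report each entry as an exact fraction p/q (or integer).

x' = [6/65, 28/13]
P' = [209/325 87/65; 87/65 55/13]

x̄ = F·x = [6, 0]
P̄ = F·P·Fᵀ + Q = [29 -9; -9 8]
y = z − H·x̄ = [20]
S = H·P̄·Hᵀ + R = [325]
K = P̄·Hᵀ·S⁻¹ = [-96/325; 7/65]
x' = x̄ + K·y = [6/65, 28/13]
P' = (I − K·H)·P̄ = [209/325 87/65; 87/65 55/13]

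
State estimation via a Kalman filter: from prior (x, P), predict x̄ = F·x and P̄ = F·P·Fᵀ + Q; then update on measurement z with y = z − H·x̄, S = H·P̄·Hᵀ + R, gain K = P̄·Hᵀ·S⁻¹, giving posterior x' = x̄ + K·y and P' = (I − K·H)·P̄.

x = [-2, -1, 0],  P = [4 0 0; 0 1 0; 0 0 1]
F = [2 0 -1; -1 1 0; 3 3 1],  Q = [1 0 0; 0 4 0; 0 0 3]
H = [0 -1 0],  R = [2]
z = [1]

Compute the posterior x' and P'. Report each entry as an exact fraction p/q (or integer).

x' = [-28/11, -7/11, -81/11]
P' = [134/11 -16/11 181/11; -16/11 18/11 -18/11; 181/11 -18/11 458/11]

x̄ = F·x = [-4, 1, -9]
P̄ = F·P·Fᵀ + Q = [18 -8 23; -8 9 -9; 23 -9 49]
y = z − H·x̄ = [2]
S = H·P̄·Hᵀ + R = [11]
K = P̄·Hᵀ·S⁻¹ = [8/11; -9/11; 9/11]
x' = x̄ + K·y = [-28/11, -7/11, -81/11]
P' = (I − K·H)·P̄ = [134/11 -16/11 181/11; -16/11 18/11 -18/11; 181/11 -18/11 458/11]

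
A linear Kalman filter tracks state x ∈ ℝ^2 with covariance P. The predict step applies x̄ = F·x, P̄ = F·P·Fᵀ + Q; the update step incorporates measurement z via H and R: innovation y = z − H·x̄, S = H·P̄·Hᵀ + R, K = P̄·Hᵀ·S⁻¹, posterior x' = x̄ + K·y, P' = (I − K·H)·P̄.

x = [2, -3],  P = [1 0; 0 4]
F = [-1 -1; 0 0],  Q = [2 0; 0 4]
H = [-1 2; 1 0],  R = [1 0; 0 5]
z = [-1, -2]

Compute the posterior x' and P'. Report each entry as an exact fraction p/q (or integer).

x̄ = F·x = [1, 0]
P̄ = F·P·Fᵀ + Q = [7 0; 0 4]
y = z − H·x̄ = [0, -3]
S = H·P̄·Hᵀ + R = [24 -7; -7 12]
K = P̄·Hᵀ·S⁻¹ = [-35/239 119/239; 96/239 56/239]
x' = x̄ + K·y = [-118/239, -168/239]
P' = (I − K·H)·P̄ = [595/239 280/239; 280/239 188/239]

x' = [-118/239, -168/239]
P' = [595/239 280/239; 280/239 188/239]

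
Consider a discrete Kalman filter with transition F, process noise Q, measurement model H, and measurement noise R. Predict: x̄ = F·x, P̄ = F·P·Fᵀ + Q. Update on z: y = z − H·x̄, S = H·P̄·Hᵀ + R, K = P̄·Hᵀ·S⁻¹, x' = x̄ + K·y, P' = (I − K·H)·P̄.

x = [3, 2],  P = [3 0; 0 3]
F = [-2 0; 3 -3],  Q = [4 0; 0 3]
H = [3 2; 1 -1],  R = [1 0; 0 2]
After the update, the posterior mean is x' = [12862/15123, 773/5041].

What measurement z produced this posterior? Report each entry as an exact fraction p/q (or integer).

x̄ = F·x = [-6, 3]
P̄ = F·P·Fᵀ + Q = [16 -18; -18 57]
S = H·P̄·Hᵀ + R = [157 -48; -48 111]
K = P̄·Hᵀ·S⁻¹ = [988/5041 5914/15123; 1020/5041 -2965/5041]
x' − x̄ = [103600/15123, -14350/5041] = K·y
y = (KᵀK)⁻¹·Kᵀ·(x' − x̄) = [15, 10]
z = y + H·x̄ = [15, 10] + [-12, -9] = [3, 1]

z = [3, 1]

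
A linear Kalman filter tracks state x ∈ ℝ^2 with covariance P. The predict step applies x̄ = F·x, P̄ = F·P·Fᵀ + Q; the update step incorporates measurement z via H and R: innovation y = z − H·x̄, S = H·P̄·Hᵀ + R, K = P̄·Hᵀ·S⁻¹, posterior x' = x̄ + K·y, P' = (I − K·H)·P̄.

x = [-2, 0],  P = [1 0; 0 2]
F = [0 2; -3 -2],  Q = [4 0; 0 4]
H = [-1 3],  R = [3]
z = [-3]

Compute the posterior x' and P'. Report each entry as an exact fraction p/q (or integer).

x̄ = F·x = [0, 6]
P̄ = F·P·Fᵀ + Q = [12 -8; -8 21]
y = z − H·x̄ = [-21]
S = H·P̄·Hᵀ + R = [252]
K = P̄·Hᵀ·S⁻¹ = [-1/7; 71/252]
x' = x̄ + K·y = [3, 1/12]
P' = (I − K·H)·P̄ = [48/7 15/7; 15/7 251/252]

x' = [3, 1/12]
P' = [48/7 15/7; 15/7 251/252]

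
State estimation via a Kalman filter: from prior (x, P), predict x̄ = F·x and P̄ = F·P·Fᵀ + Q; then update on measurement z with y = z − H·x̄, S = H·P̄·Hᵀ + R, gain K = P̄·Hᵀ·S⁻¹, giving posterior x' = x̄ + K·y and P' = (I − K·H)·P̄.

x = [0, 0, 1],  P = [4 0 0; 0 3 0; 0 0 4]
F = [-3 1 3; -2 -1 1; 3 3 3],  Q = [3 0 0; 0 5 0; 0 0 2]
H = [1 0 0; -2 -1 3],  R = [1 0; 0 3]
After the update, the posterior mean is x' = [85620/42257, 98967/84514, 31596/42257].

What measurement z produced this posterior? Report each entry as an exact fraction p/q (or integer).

z = [2, -3]

x̄ = F·x = [3, 1, 3]
P̄ = F·P·Fᵀ + Q = [78 33 9; 33 28 -21; 9 -21 101]
S = H·P̄·Hᵀ + R = [79 -162; -162 1402]
K = P̄·Hᵀ·S⁻¹ = [41556/42257 -81/42257; 10416/42257 -7057/84514; 31095/42257 12816/42257]
x' − x̄ = [-41151/42257, 14453/84514, -95175/42257] = K·y
y = (KᵀK)⁻¹·Kᵀ·(x' − x̄) = [-1, -5]
z = y + H·x̄ = [-1, -5] + [3, 2] = [2, -3]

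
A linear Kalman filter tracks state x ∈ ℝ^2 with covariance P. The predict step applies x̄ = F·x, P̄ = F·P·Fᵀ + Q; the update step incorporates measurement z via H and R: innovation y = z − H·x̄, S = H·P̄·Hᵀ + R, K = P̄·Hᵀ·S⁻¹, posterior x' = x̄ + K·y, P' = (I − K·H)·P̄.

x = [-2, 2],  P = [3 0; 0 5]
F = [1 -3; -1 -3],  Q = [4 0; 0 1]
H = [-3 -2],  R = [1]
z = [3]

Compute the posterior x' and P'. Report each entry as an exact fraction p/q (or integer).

x' = [-2392/1169, 260/167]
P' = [3188/1169 -666/167; -666/167 1015/167]

x̄ = F·x = [-8, -4]
P̄ = F·P·Fᵀ + Q = [52 42; 42 49]
y = z − H·x̄ = [-29]
S = H·P̄·Hᵀ + R = [1169]
K = P̄·Hᵀ·S⁻¹ = [-240/1169; -32/167]
x' = x̄ + K·y = [-2392/1169, 260/167]
P' = (I − K·H)·P̄ = [3188/1169 -666/167; -666/167 1015/167]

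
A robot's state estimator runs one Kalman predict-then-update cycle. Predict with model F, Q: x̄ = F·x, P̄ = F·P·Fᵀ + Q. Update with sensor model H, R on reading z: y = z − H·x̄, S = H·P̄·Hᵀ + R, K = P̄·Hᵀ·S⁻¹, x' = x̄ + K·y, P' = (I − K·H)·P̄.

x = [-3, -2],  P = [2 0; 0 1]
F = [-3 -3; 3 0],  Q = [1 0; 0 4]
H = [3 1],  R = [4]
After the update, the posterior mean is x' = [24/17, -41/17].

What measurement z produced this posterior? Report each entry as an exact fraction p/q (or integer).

x̄ = F·x = [15, -9]
P̄ = F·P·Fᵀ + Q = [28 -18; -18 22]
S = H·P̄·Hᵀ + R = [170]
K = P̄·Hᵀ·S⁻¹ = [33/85; -16/85]
x' − x̄ = [-231/17, 112/17] = K·y
y = (KᵀK)⁻¹·Kᵀ·(x' − x̄) = [-35]
z = y + H·x̄ = [-35] + [36] = [1]

z = [1]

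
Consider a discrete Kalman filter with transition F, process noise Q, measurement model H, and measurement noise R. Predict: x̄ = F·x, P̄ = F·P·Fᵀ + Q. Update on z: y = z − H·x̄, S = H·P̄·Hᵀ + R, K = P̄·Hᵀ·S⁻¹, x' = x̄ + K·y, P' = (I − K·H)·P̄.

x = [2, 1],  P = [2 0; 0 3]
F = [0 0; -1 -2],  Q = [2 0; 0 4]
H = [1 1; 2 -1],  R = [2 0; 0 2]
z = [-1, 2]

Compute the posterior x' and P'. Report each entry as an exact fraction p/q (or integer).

x̄ = F·x = [0, -4]
P̄ = F·P·Fᵀ + Q = [2 0; 0 18]
y = z − H·x̄ = [3, -2]
S = H·P̄·Hᵀ + R = [22 -14; -14 28]
K = P̄·Hᵀ·S⁻¹ = [4/15 29/105; 3/5 -12/35]
x' = x̄ + K·y = [26/105, -53/35]
P' = (I − K·H)·P̄ = [38/105 6/35; 6/35 36/35]

x' = [26/105, -53/35]
P' = [38/105 6/35; 6/35 36/35]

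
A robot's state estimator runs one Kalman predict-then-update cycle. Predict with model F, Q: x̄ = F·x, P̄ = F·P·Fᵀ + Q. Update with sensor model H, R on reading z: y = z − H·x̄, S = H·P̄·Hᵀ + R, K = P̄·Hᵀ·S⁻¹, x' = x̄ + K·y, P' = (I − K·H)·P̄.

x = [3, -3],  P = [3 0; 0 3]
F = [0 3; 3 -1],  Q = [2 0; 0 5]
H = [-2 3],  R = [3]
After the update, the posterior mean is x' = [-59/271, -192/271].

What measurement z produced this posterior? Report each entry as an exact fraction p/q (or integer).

z = [-2]

x̄ = F·x = [-9, 12]
P̄ = F·P·Fᵀ + Q = [29 -9; -9 35]
S = H·P̄·Hᵀ + R = [542]
K = P̄·Hᵀ·S⁻¹ = [-85/542; 123/542]
x' − x̄ = [2380/271, -3444/271] = K·y
y = (KᵀK)⁻¹·Kᵀ·(x' − x̄) = [-56]
z = y + H·x̄ = [-56] + [54] = [-2]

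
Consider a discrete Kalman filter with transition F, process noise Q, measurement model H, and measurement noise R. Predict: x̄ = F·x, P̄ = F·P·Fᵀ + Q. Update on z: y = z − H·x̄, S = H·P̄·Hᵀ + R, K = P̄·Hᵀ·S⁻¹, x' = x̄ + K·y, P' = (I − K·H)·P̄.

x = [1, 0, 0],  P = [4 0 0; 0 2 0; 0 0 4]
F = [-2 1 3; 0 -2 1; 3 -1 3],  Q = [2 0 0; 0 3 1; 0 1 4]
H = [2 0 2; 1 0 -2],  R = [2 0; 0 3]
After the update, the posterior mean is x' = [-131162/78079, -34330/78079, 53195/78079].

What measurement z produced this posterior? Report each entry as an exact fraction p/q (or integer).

z = [-2, -3]

x̄ = F·x = [-2, 0, 3]
P̄ = F·P·Fᵀ + Q = [56 8 10; 8 15 17; 10 17 78]
S = H·P̄·Hᵀ + R = [618 -220; -220 331]
K = P̄·Hᵀ·S⁻¹ = [25806/78079 25644/78079; 5415/78079 -2534/78079; 13068/78079 -25754/78079]
x' − x̄ = [24996/78079, -34330/78079, -181042/78079] = K·y
y = (KᵀK)⁻¹·Kᵀ·(x' − x̄) = [-4, 5]
z = y + H·x̄ = [-4, 5] + [2, -8] = [-2, -3]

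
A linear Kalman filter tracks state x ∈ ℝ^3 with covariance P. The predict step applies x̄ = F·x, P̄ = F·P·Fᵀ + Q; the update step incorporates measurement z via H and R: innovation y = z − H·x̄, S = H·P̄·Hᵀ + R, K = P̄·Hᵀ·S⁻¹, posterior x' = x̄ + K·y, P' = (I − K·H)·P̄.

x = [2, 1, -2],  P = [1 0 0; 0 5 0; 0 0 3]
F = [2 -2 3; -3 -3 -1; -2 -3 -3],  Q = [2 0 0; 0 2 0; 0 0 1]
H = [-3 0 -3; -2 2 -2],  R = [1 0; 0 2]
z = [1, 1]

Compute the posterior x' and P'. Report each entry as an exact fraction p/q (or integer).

x̄ = F·x = [-4, -7, -1]
P̄ = F·P·Fᵀ + Q = [53 15 -1; 15 59 60; -1 60 77]
y = z − H·x̄ = [-14, 5]
S = H·P̄·Hᵀ + R = [1153 318; 318 150]
K = P̄·Hᵀ·S⁻¹ = [22/11971 -17857/35913; -3929/11971 17327/35913; -4004/11971 17804/35913]
x' = x̄ + K·y = [-233861/35913, 262/35913, 221275/35913]
P' = (I − K·H)·P̄ = [592267/35913 -17879/35913 -592289/35913; -17879/35913 21256/35913 21808/35913; -592289/35913 21808/35913 596293/35913]

x' = [-233861/35913, 262/35913, 221275/35913]
P' = [592267/35913 -17879/35913 -592289/35913; -17879/35913 21256/35913 21808/35913; -592289/35913 21808/35913 596293/35913]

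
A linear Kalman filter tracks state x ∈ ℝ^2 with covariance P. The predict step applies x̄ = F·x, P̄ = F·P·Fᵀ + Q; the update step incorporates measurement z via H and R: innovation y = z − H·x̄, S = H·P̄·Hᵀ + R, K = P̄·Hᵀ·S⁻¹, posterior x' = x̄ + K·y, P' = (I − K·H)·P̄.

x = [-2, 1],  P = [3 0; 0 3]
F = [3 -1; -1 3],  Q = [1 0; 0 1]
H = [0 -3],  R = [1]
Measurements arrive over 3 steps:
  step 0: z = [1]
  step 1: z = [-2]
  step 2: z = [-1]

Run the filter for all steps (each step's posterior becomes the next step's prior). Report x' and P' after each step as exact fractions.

step 0: x' = [-137/35, -11/35], P' = [1441/70 -9/140; -9/140 31/280]
step 1: x' = [-300326/58159, 39418/58159], P' = [945221/58159 -17565/58159; -17565/58159 6431/58159]
step 2: x' = [8248831/5279000, 3918527/10558000], P' = [38473341/2639500 -1515303/5279000; -1515303/5279000 1166649/10558000]

step 0: x̄ = F·x = [-7, 5]
step 0: P̄ = F·P·Fᵀ + Q = [31 -18; -18 31]
step 0: y = z − H·x̄ = [16]
step 0: S = H·P̄·Hᵀ + R = [280]
step 0: K = P̄·Hᵀ·S⁻¹ = [27/140; -93/280]
step 0: x' = x̄ + K·y = [-137/35, -11/35]
step 0: P' = (I − K·H)·P̄ = [1441/70 -9/140; -9/140 31/280]
step 1: x̄ = F·x = [-80/7, 104/35]
step 1: P̄ = F·P·Fᵀ + Q = [10459/56 -3513/56; -3513/56 6431/280]
step 1: y = z − H·x̄ = [242/35]
step 1: S = H·P̄·Hᵀ + R = [58159/280]
step 1: K = P̄·Hᵀ·S⁻¹ = [52695/58159; -19293/58159]
step 1: x' = x̄ + K·y = [-300326/58159, 39418/58159]
step 1: P' = (I − K·H)·P̄ = [945221/58159 -17565/58159; -17565/58159 6431/58159]
step 2: x̄ = F·x = [-940396/58159, 418580/58159]
step 2: P̄ = F·P·Fᵀ + Q = [8676969/58159 -3030606/58159; -3030606/58159 1166649/58159]
step 2: y = z − H·x̄ = [1197581/58159]
step 2: S = H·P̄·Hᵀ + R = [10558000/58159]
step 2: K = P̄·Hᵀ·S⁻¹ = [4545909/5279000; -3499947/10558000]
step 2: x' = x̄ + K·y = [8248831/5279000, 3918527/10558000]
step 2: P' = (I − K·H)·P̄ = [38473341/2639500 -1515303/5279000; -1515303/5279000 1166649/10558000]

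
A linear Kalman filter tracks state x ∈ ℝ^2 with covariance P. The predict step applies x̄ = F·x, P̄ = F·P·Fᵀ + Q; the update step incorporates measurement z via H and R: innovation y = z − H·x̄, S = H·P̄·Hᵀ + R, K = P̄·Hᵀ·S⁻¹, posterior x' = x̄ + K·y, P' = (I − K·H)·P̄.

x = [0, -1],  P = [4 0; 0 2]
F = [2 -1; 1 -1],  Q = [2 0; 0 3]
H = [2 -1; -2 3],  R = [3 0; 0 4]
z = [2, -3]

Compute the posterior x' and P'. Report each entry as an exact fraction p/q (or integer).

x̄ = F·x = [1, 1]
P̄ = F·P·Fᵀ + Q = [20 10; 10 9]
y = z − H·x̄ = [1, -4]
S = H·P̄·Hᵀ + R = [52 -27; -27 45]
K = P̄·Hᵀ·S⁻¹ = [120/179 290/1611; 76/179 661/1611]
x' = x̄ + K·y = [1531/1611, -349/1611]
P' = (I − K·H)·P̄ = [2720/1611 2200/1611; 2200/1611 2348/1611]

x' = [1531/1611, -349/1611]
P' = [2720/1611 2200/1611; 2200/1611 2348/1611]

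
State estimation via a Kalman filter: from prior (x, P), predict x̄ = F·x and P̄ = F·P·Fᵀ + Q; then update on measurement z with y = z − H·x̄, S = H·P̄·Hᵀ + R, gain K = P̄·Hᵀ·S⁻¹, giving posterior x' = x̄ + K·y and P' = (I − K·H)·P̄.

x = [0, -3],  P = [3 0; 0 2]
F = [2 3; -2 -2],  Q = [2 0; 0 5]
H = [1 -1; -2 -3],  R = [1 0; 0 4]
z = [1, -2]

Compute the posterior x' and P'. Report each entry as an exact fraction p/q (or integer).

x̄ = F·x = [-9, 6]
P̄ = F·P·Fᵀ + Q = [32 -24; -24 25]
y = z − H·x̄ = [16, -2]
S = H·P̄·Hᵀ + R = [106 35; 35 69]
K = P̄·Hᵀ·S⁻¹ = [3584/6089 -1112/6089; -2436/6089 -1147/6089]
x' = x̄ + K·y = [4767/6089, -148/6089]
P' = (I − K·H)·P̄ = [3040/6089 -544/6089; -544/6089 1892/6089]

x' = [4767/6089, -148/6089]
P' = [3040/6089 -544/6089; -544/6089 1892/6089]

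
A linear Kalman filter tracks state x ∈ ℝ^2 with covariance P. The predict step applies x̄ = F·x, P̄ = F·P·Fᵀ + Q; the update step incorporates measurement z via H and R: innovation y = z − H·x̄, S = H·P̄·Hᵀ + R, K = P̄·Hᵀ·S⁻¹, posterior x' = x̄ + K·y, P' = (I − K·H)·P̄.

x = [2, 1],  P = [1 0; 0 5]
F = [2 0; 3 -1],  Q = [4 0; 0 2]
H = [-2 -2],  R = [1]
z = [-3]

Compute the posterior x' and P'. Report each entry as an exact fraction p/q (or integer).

x' = [32/29, 13/29]
P' = [376/145 -362/145; -362/145 384/145]

x̄ = F·x = [4, 5]
P̄ = F·P·Fᵀ + Q = [8 6; 6 16]
y = z − H·x̄ = [15]
S = H·P̄·Hᵀ + R = [145]
K = P̄·Hᵀ·S⁻¹ = [-28/145; -44/145]
x' = x̄ + K·y = [32/29, 13/29]
P' = (I − K·H)·P̄ = [376/145 -362/145; -362/145 384/145]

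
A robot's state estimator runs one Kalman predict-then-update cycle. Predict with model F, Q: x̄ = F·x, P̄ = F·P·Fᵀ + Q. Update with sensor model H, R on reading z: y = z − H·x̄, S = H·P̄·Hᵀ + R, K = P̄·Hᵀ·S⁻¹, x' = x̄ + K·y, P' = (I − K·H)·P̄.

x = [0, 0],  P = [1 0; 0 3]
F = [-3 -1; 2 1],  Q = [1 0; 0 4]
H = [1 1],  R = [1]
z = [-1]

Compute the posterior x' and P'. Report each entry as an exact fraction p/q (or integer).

x' = [-4/7, -2/7]
P' = [75/7 -71/7; -71/7 73/7]

x̄ = F·x = [0, 0]
P̄ = F·P·Fᵀ + Q = [13 -9; -9 11]
y = z − H·x̄ = [-1]
S = H·P̄·Hᵀ + R = [7]
K = P̄·Hᵀ·S⁻¹ = [4/7; 2/7]
x' = x̄ + K·y = [-4/7, -2/7]
P' = (I − K·H)·P̄ = [75/7 -71/7; -71/7 73/7]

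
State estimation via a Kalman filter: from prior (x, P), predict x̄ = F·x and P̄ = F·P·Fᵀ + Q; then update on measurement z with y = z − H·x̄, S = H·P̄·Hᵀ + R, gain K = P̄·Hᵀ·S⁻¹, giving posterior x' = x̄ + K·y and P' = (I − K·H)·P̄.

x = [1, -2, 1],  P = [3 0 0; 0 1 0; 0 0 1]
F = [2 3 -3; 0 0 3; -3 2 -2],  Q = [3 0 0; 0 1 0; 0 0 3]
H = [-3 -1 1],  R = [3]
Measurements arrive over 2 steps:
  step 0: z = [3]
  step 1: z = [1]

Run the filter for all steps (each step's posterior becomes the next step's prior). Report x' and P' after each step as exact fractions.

step 0: x' = [-101/19, 160/57, -575/57], P' = [115/19 -337/57 650/57; -337/57 3299/342 -1367/171; 650/57 -1367/171 4576/171]
step 1: x' = [195049/11657, -262725/11657, 332579/11657], P' = [745016/11657 -1042327/11657 1162634/11657; -1042327/11657 1586513/11657 -1519936/11657; 1162634/11657 -1519936/11657 1932866/11657]

step 0: x̄ = F·x = [-7, 3, -9]
step 0: P̄ = F·P·Fᵀ + Q = [33 -9 -6; -9 10 -6; -6 -6 38]
step 0: y = z − H·x̄ = [-6]
step 0: S = H·P̄·Hᵀ + R = [342]
step 0: K = P̄·Hᵀ·S⁻¹ = [-16/57; 11/342; 31/171]
step 0: x' = x̄ + K·y = [-101/19, 160/57, -575/57]
step 0: P' = (I − K·H)·P̄ = [115/19 -337/57 650/57; -337/57 3299/342 -1367/171; 650/57 -1367/171 4576/171]
step 1: x̄ = F·x = [533/19, -575/19, 793/19]
step 1: P̄ = F·P·Fᵀ + Q = [11057/38 -4643/19 6928/19; -4643/19 4595/19 -5912/19; 6928/19 -5912/19 9022/19]
step 1: y = z − H·x̄ = [250/19]
step 1: S = H·P̄·Hᵀ + R = [11657/38]
step 1: K = P̄·Hᵀ·S⁻¹ = [-10029/11657; 6844/11657; -11700/11657]
step 1: x' = x̄ + K·y = [195049/11657, -262725/11657, 332579/11657]
step 1: P' = (I − K·H)·P̄ = [745016/11657 -1042327/11657 1162634/11657; -1042327/11657 1586513/11657 -1519936/11657; 1162634/11657 -1519936/11657 1932866/11657]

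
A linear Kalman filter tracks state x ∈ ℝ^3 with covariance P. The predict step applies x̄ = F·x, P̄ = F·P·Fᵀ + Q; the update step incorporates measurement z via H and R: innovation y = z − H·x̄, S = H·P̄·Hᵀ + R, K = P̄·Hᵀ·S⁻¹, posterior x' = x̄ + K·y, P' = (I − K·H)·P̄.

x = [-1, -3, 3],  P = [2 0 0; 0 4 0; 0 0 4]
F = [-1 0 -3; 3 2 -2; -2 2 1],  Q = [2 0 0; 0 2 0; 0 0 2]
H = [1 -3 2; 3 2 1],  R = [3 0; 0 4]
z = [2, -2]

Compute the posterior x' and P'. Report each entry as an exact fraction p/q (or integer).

x̄ = F·x = [-8, -15, -1]
P̄ = F·P·Fᵀ + Q = [40 18 -8; 18 52 -4; -8 -4 30]
y = z − H·x̄ = [-33, 53]
S = H·P̄·Hᵀ + R = [539 -318; -318 754]
K = P̄·Hᵀ·S⁻¹ = [12222/152641 35116/152641; -30556/152641 18289/152641; 23810/152641 9637/152641]
x' = x̄ + K·y = [236694/152641, -311950/152641, -427610/152641]
P' = (I − K·H)·P̄ = [1275132/152641 -875914/152641 -1933104/152641; -875914/152641 659650/152641 1381598/152641; -1933104/152641 1381598/152641 3074664/152641]

x' = [236694/152641, -311950/152641, -427610/152641]
P' = [1275132/152641 -875914/152641 -1933104/152641; -875914/152641 659650/152641 1381598/152641; -1933104/152641 1381598/152641 3074664/152641]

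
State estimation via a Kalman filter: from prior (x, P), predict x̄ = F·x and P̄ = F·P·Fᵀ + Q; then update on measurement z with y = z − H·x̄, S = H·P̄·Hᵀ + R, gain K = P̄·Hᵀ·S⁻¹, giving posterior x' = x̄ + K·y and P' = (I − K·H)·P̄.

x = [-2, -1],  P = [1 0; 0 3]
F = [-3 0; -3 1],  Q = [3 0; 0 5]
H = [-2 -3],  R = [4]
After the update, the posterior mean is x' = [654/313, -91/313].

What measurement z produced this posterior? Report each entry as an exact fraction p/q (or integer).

x̄ = F·x = [6, 5]
P̄ = F·P·Fᵀ + Q = [12 9; 9 17]
S = H·P̄·Hᵀ + R = [313]
K = P̄·Hᵀ·S⁻¹ = [-51/313; -69/313]
x' − x̄ = [-1224/313, -1656/313] = K·y
y = (KᵀK)⁻¹·Kᵀ·(x' − x̄) = [24]
z = y + H·x̄ = [24] + [-27] = [-3]

z = [-3]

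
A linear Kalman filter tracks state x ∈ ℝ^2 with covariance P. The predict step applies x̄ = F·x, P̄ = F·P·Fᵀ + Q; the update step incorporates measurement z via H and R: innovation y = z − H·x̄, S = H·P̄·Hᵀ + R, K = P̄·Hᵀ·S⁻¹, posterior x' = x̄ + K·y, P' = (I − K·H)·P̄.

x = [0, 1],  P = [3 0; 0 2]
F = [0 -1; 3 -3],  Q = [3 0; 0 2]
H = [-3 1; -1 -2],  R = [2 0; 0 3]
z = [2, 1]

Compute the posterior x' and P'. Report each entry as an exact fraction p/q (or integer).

x' = [-7423/10359, -1843/10359]
P' = [2219/10359 1031/10359; 1031/10359 6053/10359]

x̄ = F·x = [-1, -3]
P̄ = F·P·Fᵀ + Q = [5 6; 6 47]
y = z − H·x̄ = [2, -6]
S = H·P̄·Hᵀ + R = [58 -49; -49 220]
K = P̄·Hᵀ·S⁻¹ = [-2813/10359 -1427/10359; 1480/10359 -4379/10359]
x' = x̄ + K·y = [-7423/10359, -1843/10359]
P' = (I − K·H)·P̄ = [2219/10359 1031/10359; 1031/10359 6053/10359]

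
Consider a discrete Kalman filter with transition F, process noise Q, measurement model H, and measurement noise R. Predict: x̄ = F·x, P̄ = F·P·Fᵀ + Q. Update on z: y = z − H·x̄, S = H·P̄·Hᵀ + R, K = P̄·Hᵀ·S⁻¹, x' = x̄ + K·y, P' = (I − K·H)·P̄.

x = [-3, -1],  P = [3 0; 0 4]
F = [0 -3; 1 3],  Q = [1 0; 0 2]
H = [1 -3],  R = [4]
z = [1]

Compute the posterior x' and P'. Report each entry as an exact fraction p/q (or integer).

x' = [-511/313, -288/313]
P' = [2137/626 519/626; 519/626 385/626]

x̄ = F·x = [3, -6]
P̄ = F·P·Fᵀ + Q = [37 -36; -36 41]
y = z − H·x̄ = [-20]
S = H·P̄·Hᵀ + R = [626]
K = P̄·Hᵀ·S⁻¹ = [145/626; -159/626]
x' = x̄ + K·y = [-511/313, -288/313]
P' = (I − K·H)·P̄ = [2137/626 519/626; 519/626 385/626]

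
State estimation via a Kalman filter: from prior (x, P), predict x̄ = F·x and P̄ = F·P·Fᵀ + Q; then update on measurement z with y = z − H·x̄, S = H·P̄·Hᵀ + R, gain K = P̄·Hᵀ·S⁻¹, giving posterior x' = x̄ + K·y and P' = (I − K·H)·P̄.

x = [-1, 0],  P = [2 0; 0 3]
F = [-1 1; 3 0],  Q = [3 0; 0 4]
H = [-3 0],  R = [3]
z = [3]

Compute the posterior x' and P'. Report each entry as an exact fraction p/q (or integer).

x̄ = F·x = [1, -3]
P̄ = F·P·Fᵀ + Q = [8 -6; -6 22]
y = z − H·x̄ = [6]
S = H·P̄·Hᵀ + R = [75]
K = P̄·Hᵀ·S⁻¹ = [-8/25; 6/25]
x' = x̄ + K·y = [-23/25, -39/25]
P' = (I − K·H)·P̄ = [8/25 -6/25; -6/25 442/25]

x' = [-23/25, -39/25]
P' = [8/25 -6/25; -6/25 442/25]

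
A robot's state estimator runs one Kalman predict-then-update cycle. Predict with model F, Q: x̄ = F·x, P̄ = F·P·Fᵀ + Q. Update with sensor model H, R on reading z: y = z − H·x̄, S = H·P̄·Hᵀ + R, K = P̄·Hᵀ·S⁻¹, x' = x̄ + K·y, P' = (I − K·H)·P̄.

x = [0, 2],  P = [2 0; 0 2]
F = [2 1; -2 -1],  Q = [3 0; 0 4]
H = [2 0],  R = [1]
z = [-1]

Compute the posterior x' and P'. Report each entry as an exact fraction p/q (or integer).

x' = [-24/53, -6/53]
P' = [13/53 -10/53; -10/53 342/53]

x̄ = F·x = [2, -2]
P̄ = F·P·Fᵀ + Q = [13 -10; -10 14]
y = z − H·x̄ = [-5]
S = H·P̄·Hᵀ + R = [53]
K = P̄·Hᵀ·S⁻¹ = [26/53; -20/53]
x' = x̄ + K·y = [-24/53, -6/53]
P' = (I − K·H)·P̄ = [13/53 -10/53; -10/53 342/53]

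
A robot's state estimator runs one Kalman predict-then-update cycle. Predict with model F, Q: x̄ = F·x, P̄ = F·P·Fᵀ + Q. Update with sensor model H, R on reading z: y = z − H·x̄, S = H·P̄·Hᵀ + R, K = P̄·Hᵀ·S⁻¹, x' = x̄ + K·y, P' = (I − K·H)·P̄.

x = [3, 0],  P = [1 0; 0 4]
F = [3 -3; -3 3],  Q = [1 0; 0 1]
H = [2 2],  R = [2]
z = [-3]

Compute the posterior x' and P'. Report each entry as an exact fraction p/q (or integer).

x' = [42/5, -48/5]
P' = [228/5 -227/5; -227/5 228/5]

x̄ = F·x = [9, -9]
P̄ = F·P·Fᵀ + Q = [46 -45; -45 46]
y = z − H·x̄ = [-3]
S = H·P̄·Hᵀ + R = [10]
K = P̄·Hᵀ·S⁻¹ = [1/5; 1/5]
x' = x̄ + K·y = [42/5, -48/5]
P' = (I − K·H)·P̄ = [228/5 -227/5; -227/5 228/5]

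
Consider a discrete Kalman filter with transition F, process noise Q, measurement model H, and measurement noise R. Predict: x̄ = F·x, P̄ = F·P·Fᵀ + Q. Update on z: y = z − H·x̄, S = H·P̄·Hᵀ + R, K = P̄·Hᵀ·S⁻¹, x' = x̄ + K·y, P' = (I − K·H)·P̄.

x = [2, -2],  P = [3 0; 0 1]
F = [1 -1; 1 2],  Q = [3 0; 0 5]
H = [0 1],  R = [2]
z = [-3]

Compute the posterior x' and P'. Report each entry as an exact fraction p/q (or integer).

x' = [55/14, -20/7]
P' = [97/14 1/7; 1/7 12/7]

x̄ = F·x = [4, -2]
P̄ = F·P·Fᵀ + Q = [7 1; 1 12]
y = z − H·x̄ = [-1]
S = H·P̄·Hᵀ + R = [14]
K = P̄·Hᵀ·S⁻¹ = [1/14; 6/7]
x' = x̄ + K·y = [55/14, -20/7]
P' = (I − K·H)·P̄ = [97/14 1/7; 1/7 12/7]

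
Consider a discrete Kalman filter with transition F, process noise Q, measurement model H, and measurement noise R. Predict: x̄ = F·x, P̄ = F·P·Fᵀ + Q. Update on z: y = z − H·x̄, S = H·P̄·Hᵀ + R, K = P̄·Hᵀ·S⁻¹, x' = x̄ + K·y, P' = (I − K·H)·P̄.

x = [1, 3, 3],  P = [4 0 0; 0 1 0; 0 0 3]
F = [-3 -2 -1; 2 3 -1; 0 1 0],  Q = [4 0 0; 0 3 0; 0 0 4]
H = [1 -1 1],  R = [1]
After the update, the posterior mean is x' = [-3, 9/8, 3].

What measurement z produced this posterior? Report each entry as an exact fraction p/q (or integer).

x̄ = F·x = [-12, 8, 3]
P̄ = F·P·Fᵀ + Q = [47 -27 -2; -27 31 3; -2 3 5]
S = H·P̄·Hᵀ + R = [128]
K = P̄·Hᵀ·S⁻¹ = [9/16; -55/128; 0]
x' − x̄ = [9, -55/8, 0] = K·y
y = (KᵀK)⁻¹·Kᵀ·(x' − x̄) = [16]
z = y + H·x̄ = [16] + [-17] = [-1]

z = [-1]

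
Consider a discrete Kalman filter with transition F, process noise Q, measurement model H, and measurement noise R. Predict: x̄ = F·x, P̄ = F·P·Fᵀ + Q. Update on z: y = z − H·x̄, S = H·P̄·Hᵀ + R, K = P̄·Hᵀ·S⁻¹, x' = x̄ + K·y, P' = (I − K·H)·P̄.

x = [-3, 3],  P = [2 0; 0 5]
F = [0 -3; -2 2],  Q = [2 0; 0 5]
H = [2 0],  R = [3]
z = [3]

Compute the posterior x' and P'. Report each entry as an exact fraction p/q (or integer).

x' = [255/191, 1032/191]
P' = [141/191 -90/191; -90/191 2703/191]

x̄ = F·x = [-9, 12]
P̄ = F·P·Fᵀ + Q = [47 -30; -30 33]
y = z − H·x̄ = [21]
S = H·P̄·Hᵀ + R = [191]
K = P̄·Hᵀ·S⁻¹ = [94/191; -60/191]
x' = x̄ + K·y = [255/191, 1032/191]
P' = (I − K·H)·P̄ = [141/191 -90/191; -90/191 2703/191]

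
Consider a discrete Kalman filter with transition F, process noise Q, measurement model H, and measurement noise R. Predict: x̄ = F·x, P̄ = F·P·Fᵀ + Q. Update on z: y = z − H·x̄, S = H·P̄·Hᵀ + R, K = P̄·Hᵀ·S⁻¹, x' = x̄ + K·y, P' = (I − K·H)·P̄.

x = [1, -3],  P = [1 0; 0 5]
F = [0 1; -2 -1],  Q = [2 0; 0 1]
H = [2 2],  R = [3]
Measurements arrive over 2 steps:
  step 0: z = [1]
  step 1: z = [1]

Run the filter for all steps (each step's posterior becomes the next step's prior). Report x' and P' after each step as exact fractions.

step 0: x' = [-73/31, 81/31], P' = [201/31 -195/31; -195/31 210/31]
step 1: x' = [223/409, 25/409], P' = [5936/3681 -4580/3681; -4580/3681 5915/3681]

step 0: x̄ = F·x = [-3, 1]
step 0: P̄ = F·P·Fᵀ + Q = [7 -5; -5 10]
step 0: y = z − H·x̄ = [5]
step 0: S = H·P̄·Hᵀ + R = [31]
step 0: K = P̄·Hᵀ·S⁻¹ = [4/31; 10/31]
step 0: x' = x̄ + K·y = [-73/31, 81/31]
step 0: P' = (I − K·H)·P̄ = [201/31 -195/31; -195/31 210/31]
step 1: x̄ = F·x = [81/31, 65/31]
step 1: P̄ = F·P·Fᵀ + Q = [272/31 180/31; 180/31 265/31]
step 1: y = z − H·x̄ = [-261/31]
step 1: S = H·P̄·Hᵀ + R = [3681/31]
step 1: K = P̄·Hᵀ·S⁻¹ = [904/3681; 890/3681]
step 1: x' = x̄ + K·y = [223/409, 25/409]
step 1: P' = (I − K·H)·P̄ = [5936/3681 -4580/3681; -4580/3681 5915/3681]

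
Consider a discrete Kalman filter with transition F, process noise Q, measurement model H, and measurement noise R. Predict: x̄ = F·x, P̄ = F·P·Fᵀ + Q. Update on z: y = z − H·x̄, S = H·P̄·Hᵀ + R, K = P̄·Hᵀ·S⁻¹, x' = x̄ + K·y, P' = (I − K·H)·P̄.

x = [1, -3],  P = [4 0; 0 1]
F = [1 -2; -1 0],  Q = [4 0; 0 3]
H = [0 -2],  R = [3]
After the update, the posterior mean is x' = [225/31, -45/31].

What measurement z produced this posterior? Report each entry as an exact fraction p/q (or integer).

x̄ = F·x = [7, -1]
P̄ = F·P·Fᵀ + Q = [12 -4; -4 7]
S = H·P̄·Hᵀ + R = [31]
K = P̄·Hᵀ·S⁻¹ = [8/31; -14/31]
x' − x̄ = [8/31, -14/31] = K·y
y = (KᵀK)⁻¹·Kᵀ·(x' − x̄) = [1]
z = y + H·x̄ = [1] + [2] = [3]

z = [3]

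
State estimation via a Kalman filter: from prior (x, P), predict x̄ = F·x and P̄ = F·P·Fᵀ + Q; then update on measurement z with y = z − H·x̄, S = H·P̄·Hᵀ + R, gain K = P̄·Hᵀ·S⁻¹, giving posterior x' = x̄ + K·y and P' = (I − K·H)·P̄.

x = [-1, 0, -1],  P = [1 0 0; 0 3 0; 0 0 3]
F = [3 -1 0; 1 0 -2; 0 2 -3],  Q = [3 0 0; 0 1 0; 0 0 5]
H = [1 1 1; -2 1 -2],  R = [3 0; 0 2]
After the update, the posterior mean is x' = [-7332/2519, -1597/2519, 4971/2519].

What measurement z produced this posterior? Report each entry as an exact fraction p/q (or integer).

x̄ = F·x = [-3, 1, 3]
P̄ = F·P·Fᵀ + Q = [15 3 -6; 3 14 18; -6 18 44]
S = H·P̄·Hᵀ + R = [106 -101; -101 120]
K = P̄·Hᵀ·S⁻¹ = [-75/2519 -378/2519; 1372/2519 567/2519; 862/2519 -492/2519]
x' − x̄ = [225/2519, -4116/2519, -2586/2519] = K·y
y = (KᵀK)⁻¹·Kᵀ·(x' − x̄) = [-3, 0]
z = y + H·x̄ = [-3, 0] + [1, 1] = [-2, 1]

z = [-2, 1]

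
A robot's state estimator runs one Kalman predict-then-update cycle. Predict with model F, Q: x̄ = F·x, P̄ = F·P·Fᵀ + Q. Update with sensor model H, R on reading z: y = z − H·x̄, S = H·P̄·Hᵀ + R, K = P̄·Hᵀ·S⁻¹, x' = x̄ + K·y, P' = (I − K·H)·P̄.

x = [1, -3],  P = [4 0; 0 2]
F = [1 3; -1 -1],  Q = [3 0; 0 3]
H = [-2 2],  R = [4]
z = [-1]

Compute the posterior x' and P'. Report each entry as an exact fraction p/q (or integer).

x' = [-29/22, -179/110]
P' = [30/11 23/11; 23/11 134/55]

x̄ = F·x = [-8, 2]
P̄ = F·P·Fᵀ + Q = [25 -10; -10 9]
y = z − H·x̄ = [-21]
S = H·P̄·Hᵀ + R = [220]
K = P̄·Hᵀ·S⁻¹ = [-7/22; 19/110]
x' = x̄ + K·y = [-29/22, -179/110]
P' = (I − K·H)·P̄ = [30/11 23/11; 23/11 134/55]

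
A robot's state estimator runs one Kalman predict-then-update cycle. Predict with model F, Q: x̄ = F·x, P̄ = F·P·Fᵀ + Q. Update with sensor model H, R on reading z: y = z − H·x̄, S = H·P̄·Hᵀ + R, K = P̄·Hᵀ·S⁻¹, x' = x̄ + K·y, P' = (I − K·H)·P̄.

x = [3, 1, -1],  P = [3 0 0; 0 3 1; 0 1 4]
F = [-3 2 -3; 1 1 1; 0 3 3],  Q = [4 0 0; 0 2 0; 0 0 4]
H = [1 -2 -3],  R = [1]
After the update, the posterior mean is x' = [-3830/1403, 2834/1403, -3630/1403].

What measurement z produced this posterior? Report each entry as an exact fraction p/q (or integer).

x̄ = F·x = [-4, 3, 0]
P̄ = F·P·Fᵀ + Q = [67 -16 -21; -16 14 27; -21 27 85]
S = H·P̄·Hᵀ + R = [1403]
K = P̄·Hᵀ·S⁻¹ = [162/1403; -125/1403; -330/1403]
x' − x̄ = [1782/1403, -1375/1403, -3630/1403] = K·y
y = (KᵀK)⁻¹·Kᵀ·(x' − x̄) = [11]
z = y + H·x̄ = [11] + [-10] = [1]

z = [1]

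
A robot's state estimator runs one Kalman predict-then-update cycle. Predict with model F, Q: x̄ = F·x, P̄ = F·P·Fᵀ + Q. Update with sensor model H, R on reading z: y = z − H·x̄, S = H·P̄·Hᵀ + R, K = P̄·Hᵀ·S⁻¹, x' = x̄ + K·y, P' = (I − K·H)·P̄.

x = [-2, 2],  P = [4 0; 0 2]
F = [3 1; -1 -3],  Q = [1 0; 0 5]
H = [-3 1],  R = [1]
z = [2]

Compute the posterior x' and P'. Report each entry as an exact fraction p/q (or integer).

x' = [-1138/487, -2434/487]
P' = [768/487 2169/487; 2169/487 6588/487]

x̄ = F·x = [-4, -4]
P̄ = F·P·Fᵀ + Q = [39 -18; -18 27]
y = z − H·x̄ = [-6]
S = H·P̄·Hᵀ + R = [487]
K = P̄·Hᵀ·S⁻¹ = [-135/487; 81/487]
x' = x̄ + K·y = [-1138/487, -2434/487]
P' = (I − K·H)·P̄ = [768/487 2169/487; 2169/487 6588/487]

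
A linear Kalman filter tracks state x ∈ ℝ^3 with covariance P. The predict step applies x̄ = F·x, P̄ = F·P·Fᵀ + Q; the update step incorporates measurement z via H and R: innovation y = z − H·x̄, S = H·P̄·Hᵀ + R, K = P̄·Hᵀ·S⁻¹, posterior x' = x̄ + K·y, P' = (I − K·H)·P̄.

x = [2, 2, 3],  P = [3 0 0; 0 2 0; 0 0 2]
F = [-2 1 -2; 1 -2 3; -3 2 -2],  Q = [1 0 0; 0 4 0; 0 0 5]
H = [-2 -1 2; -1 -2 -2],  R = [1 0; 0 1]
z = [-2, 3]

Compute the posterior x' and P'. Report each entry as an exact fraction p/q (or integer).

x̄ = F·x = [-8, 7, -8]
P̄ = F·P·Fᵀ + Q = [23 -22 30; -22 33 -29; 30 -29 48]
y = z − H·x̄ = [5, -7]
S = H·P̄·Hᵀ + R = [106 -72; -72 148]
K = P̄·Hᵀ·S⁻¹ = [315/1313 -771/5252; -1487/2626 -475/2626; 1181/2626 -316/1313]
x' = x̄ + K·y = [-30319/5252, 7136/1313, -10679/2626]
P' = (I − K·H)·P̄ = [45367/5252 -22765/2626 5808/1313; -22765/2626 23419/2626 -11799/2626; 5808/1313 -11799/2626 6307/2626]

x' = [-30319/5252, 7136/1313, -10679/2626]
P' = [45367/5252 -22765/2626 5808/1313; -22765/2626 23419/2626 -11799/2626; 5808/1313 -11799/2626 6307/2626]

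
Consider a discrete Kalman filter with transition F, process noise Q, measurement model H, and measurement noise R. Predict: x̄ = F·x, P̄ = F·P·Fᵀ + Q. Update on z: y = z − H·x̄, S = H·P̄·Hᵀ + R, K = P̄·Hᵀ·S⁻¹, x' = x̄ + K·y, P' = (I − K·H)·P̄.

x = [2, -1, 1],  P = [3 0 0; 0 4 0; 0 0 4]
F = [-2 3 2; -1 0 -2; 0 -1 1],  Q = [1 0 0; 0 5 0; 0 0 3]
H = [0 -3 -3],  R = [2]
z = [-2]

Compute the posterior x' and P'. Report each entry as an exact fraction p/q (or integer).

x' = [-1201/173, -308/173, 418/173]
P' = [9481/173 286/173 -314/173; 286/173 1848/173 -1816/173; -314/173 -1816/173 1822/173]

x̄ = F·x = [-5, -4, 2]
P̄ = F·P·Fᵀ + Q = [65 -10 -4; -10 24 -8; -4 -8 11]
y = z − H·x̄ = [-8]
S = H·P̄·Hᵀ + R = [173]
K = P̄·Hᵀ·S⁻¹ = [42/173; -48/173; -9/173]
x' = x̄ + K·y = [-1201/173, -308/173, 418/173]
P' = (I − K·H)·P̄ = [9481/173 286/173 -314/173; 286/173 1848/173 -1816/173; -314/173 -1816/173 1822/173]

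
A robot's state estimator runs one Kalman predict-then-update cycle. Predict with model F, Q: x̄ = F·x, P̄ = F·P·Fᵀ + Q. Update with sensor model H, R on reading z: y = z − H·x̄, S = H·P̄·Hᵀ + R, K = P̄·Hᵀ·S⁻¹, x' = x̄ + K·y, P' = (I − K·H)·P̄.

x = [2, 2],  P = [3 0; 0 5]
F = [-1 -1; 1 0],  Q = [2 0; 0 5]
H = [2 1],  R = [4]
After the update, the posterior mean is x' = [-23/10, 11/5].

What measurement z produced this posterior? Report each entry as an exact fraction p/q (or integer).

x̄ = F·x = [-4, 2]
P̄ = F·P·Fᵀ + Q = [10 -3; -3 8]
S = H·P̄·Hᵀ + R = [40]
K = P̄·Hᵀ·S⁻¹ = [17/40; 1/20]
x' − x̄ = [17/10, 1/5] = K·y
y = (KᵀK)⁻¹·Kᵀ·(x' − x̄) = [4]
z = y + H·x̄ = [4] + [-6] = [-2]

z = [-2]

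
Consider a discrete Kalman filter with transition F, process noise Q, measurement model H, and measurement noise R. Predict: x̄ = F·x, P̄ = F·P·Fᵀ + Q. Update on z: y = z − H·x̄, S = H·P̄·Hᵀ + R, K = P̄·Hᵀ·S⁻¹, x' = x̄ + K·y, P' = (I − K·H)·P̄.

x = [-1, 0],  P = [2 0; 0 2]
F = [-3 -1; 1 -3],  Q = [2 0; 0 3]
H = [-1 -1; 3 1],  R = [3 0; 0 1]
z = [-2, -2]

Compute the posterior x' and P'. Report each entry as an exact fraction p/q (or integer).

x̄ = F·x = [3, -1]
P̄ = F·P·Fᵀ + Q = [22 0; 0 23]
y = z − H·x̄ = [0, -10]
S = H·P̄·Hᵀ + R = [48 -89; -89 222]
K = P̄·Hᵀ·S⁻¹ = [198/547 242/547; -3059/2735 -943/2735]
x' = x̄ + K·y = [-779/547, 1339/547]
P' = (I − K·H)·P̄ = [418/547 -1012/547; -1012/547 14237/2735]

x' = [-779/547, 1339/547]
P' = [418/547 -1012/547; -1012/547 14237/2735]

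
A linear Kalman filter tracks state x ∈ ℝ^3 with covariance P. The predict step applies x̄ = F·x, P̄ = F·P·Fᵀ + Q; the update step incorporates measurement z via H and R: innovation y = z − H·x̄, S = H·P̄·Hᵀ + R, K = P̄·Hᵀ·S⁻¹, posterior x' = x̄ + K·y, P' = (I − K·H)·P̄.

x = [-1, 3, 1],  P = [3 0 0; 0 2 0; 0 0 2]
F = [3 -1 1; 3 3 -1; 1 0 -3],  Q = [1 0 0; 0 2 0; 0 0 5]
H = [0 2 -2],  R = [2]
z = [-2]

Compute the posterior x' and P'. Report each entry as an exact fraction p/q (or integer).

x' = [-775/91, -225/91, -144/91]
P' = [2400/91 641/91 625/91; 641/91 2147/91 2113/91; 625/91 2113/91 2124/91]

x̄ = F·x = [-5, 5, -4]
P̄ = F·P·Fᵀ + Q = [32 19 3; 19 49 15; 3 15 26]
y = z − H·x̄ = [-20]
S = H·P̄·Hᵀ + R = [182]
K = P̄·Hᵀ·S⁻¹ = [16/91; 34/91; -11/91]
x' = x̄ + K·y = [-775/91, -225/91, -144/91]
P' = (I − K·H)·P̄ = [2400/91 641/91 625/91; 641/91 2147/91 2113/91; 625/91 2113/91 2124/91]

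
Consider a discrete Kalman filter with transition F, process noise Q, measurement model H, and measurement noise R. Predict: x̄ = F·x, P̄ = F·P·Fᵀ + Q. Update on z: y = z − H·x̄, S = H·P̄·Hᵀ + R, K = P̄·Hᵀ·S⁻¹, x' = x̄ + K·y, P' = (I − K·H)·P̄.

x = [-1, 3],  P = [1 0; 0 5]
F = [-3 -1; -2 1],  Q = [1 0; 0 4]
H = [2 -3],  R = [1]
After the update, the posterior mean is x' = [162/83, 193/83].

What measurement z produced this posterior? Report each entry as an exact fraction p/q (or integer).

x̄ = F·x = [0, 5]
P̄ = F·P·Fᵀ + Q = [15 1; 1 13]
S = H·P̄·Hᵀ + R = [166]
K = P̄·Hᵀ·S⁻¹ = [27/166; -37/166]
x' − x̄ = [162/83, -222/83] = K·y
y = (KᵀK)⁻¹·Kᵀ·(x' − x̄) = [12]
z = y + H·x̄ = [12] + [-15] = [-3]

z = [-3]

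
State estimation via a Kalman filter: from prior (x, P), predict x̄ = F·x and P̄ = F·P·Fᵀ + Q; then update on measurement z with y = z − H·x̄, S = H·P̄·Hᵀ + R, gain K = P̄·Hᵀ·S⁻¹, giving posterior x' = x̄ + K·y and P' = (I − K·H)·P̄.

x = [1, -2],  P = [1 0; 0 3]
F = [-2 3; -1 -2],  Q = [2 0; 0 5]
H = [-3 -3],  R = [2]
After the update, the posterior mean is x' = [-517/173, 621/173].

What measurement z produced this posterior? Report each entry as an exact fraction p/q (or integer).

x̄ = F·x = [-8, 3]
P̄ = F·P·Fᵀ + Q = [33 -16; -16 18]
S = H·P̄·Hᵀ + R = [173]
K = P̄·Hᵀ·S⁻¹ = [-51/173; -6/173]
x' − x̄ = [867/173, 102/173] = K·y
y = (KᵀK)⁻¹·Kᵀ·(x' − x̄) = [-17]
z = y + H·x̄ = [-17] + [15] = [-2]

z = [-2]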